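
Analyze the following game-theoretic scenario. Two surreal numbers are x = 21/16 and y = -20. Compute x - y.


x = 21/16, y = -20
Converting to common denominator: 16
x = 21/16, y = -320/16
x - y = 21/16 - -20 = 341/16

341/16


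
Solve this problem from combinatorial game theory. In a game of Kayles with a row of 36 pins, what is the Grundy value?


Kayles: a move removes 1 or 2 adjacent pins from a contiguous row.
Removing pins from a row of k leaves two independent rows (a, b) with a + b = k - 1 (one pin) or a + b = k - 2 (two pins); an end removal gives a = 0.
By Sprague-Grundy, G(k) = mex{ G(a) XOR G(b) } over all these splits. G(0) = 0.
G(1): splits (0,0):0^0=0 -> mex({0}) = 1
G(2): splits (0,1):0^1=1 (0,0):0^0=0 -> mex({0, 1}) = 2
G(3): splits (0,2):0^2=2 (1,1):1^1=0 (0,1):0^1=1 -> mex({0, 1, 2}) = 3
G(4): splits (0,3):0^3=3 (1,2):1^2=3 (0,2):0^2=2 (1,1):1^1=0 -> mex({0, 2, 3}) = 1
G(5): splits (0,4):0^1=1 (1,3):1^3=2 (2,2):2^2=0 (0,3):0^3=3 (1,2):1^2=3 -> mex({0, 1, 2, 3}) = 4
G(6) = mex({0, 1, 2, 4}) = 3
G(7) = mex({0, 1, 3, 4, 5}) = 2
G(8) = mex({0, 2, 3, 5, 6}) = 1
G(9) = mex({0, 1, 2, 3, 6, 7}) = 4
G(10) = mex({0, 1, 3, 4, 5, 7}) = 2
G(11) = mex({0, 1, 2, 3, 4, 5}) = 6
G(12) = mex({0, 1, 2, 3, 5, 6, 7}) = 4
G(13) = mex({0, 2, 3, 4, 6, 7}) = 1
G(14) = mex({0, 1, 4, 5, 6, 7}) = 2
G(15) = mex({0, 1, 2, 3, 4, 5, 6}) = 7
G(16) = mex({0, 2, 3, 5, 6, 7}) = 1
G(17) = mex({0, 1, 2, 3, 5, 6, 7}) = 4
G(18) = mex({0, 1, 2, 4, 5, 6}) = 3
G(19) = mex({0, 1, 3, 4, 5, 7}) = 2
G(20) = mex({0, 2, 3, 4, 5, 6, 7}) = 1
G(21) = mex({0, 1, 2, 3, 5, 6, 7}) = 4
G(22) = mex({0, 1, 2, 3, 4, 5, 7}) = 6
G(23) = mex({0, 1, 2, 3, 4, 5, 6}) = 7
G(24) = mex({0, 1, 2, 3, 5, 6, 7}) = 4
G(25) = mex({0, 2, 3, 4, 6, 7}) = 1
G(26) = mex({0, 1, 3, 4, 5, 6, 7}) = 2
G(27) = mex({0, 1, 2, 3, 4, 5, 6, 7}) = 8
G(28) = mex({0, 1, 2, 3, 4, 6, 7, 8}) = 5
G(29) = mex({0, 1, 2, 3, 5, 6, 7, 8, 9}) = 4
G(30) = mex({0, 1, 2, 3, 4, 5, 6, 9, 10}) = 7
G(31) = mex({0, 1, 3, 4, 5, 7, 10, 11}) = 2
G(32) = mex({0, 2, 3, 4, 5, 6, 7, 9, 11}) = 1
G(33) = mex({0, 1, 2, 3, 4, 5, 6, 7, 9, 12}) = 8
G(34) = mex({0, 1, 2, 3, 4, 5, 7, 8, 11, 12}) = 6
G(35) = mex({0, 1, 2, 3, 4, 5, 6, 8, 9, 10, 11}) = 7
G(36) = mex({0, 1, 2, 3, 5, 6, 7, 9, 10}) = 4
Therefore G(36) = 4.

4


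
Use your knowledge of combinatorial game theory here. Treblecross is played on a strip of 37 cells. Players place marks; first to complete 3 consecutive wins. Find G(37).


Treblecross: place X on empty cells; 3-in-a-row wins.
Playing within two cells of an existing X lets the opponent win at once, so sensible play treats the cells i-2..i+2 around each X as dead. The player left with no safe cell loses, so this is a normal-play take-away game on strips of safe cells.
Placing X at cell i (0-indexed) of a strip of k safe cells leaves independent strips of sizes max(0, i-2) and max(0, k-i-3). Hence G(k) = mex{ G(max(0,i-2)) XOR G(max(0,k-i-3)) : 0 <= i < k }, with G(0) = 0.
G(1): splits (0,0):0^0=0 -> mex({0}) = 1
G(2): splits (0,0):0^0=0 -> mex({0}) = 1
G(3): splits (0,0):0^0=0 -> mex({0}) = 1
G(4): splits (0,1):0^1=1 (0,0):0^0=0 -> mex({0, 1}) = 2
G(5): splits (0,2):0^1=1 (0,1):0^1=1 (0,0):0^0=0 -> mex({0, 1}) = 2
G(6) = mex({1}) = 0
G(7) = mex({0, 1, 2}) = 3
G(8) = mex({0, 1, 2}) = 3
G(9) = mex({0, 2}) = 1
G(10) = mex({0, 2, 3}) = 1
G(11) = mex({0, 3}) = 1
G(12) = mex({1, 3}) = 0
G(13) = mex({0, 1, 2, 3}) = 4
G(14) = mex({0, 1, 2}) = 3
G(15) = mex({0, 1, 2}) = 3
G(16) = mex({0, 1, 2, 4}) = 3
G(17) = mex({0, 1, 3, 4}) = 2
G(18) = mex({0, 1, 3, 4}) = 2
G(19) = mex({0, 1, 3, 5}) = 2
G(20) = mex({0, 1, 2, 3, 5}) = 4
G(21) = mex({0, 1, 2, 3, 5}) = 4
G(22) = mex({1, 2, 6}) = 0
G(23) = mex({0, 1, 2, 3, 4, 6}) = 5
G(24) = mex({0, 1, 2, 3, 4}) = 5
G(25) = mex({0, 1, 3, 4, 7}) = 2
G(26) = mex({0, 1, 3, 4, 5, 7}) = 2
G(27) = mex({0, 1, 3, 5}) = 2
G(28) = mex({0, 1, 2, 5}) = 3
G(29) = mex({0, 1, 2, 4, 5, 6}) = 3
G(30) = mex({1, 2, 4, 6}) = 0
G(31) = mex({0, 1, 2, 3, 4, 6}) = 5
G(32) = mex({1, 2, 3, 4, 7}) = 0
G(33) = mex({0, 3, 7}) = 1
G(34) = mex({0, 2, 3, 5, 7}) = 1
G(35) = mex({0, 2, 3, 5, 6}) = 1
G(36) = mex({0, 1, 2, 5, 6}) = 3
G(37) = mex({0, 1, 2, 4, 5, 6}) = 3
Therefore G(37) = 3.

3


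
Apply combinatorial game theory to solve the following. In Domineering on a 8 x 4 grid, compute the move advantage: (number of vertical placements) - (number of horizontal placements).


Board is 8 x 4 (rows x cols).
Left (vertical) placements: (rows-1) * cols = 7 * 4 = 28
Right (horizontal) placements: rows * (cols-1) = 8 * 3 = 24
Advantage = Left - Right = 28 - 24 = 4

4


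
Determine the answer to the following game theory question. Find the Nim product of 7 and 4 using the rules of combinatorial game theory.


Nim multiplication is bilinear over XOR: (u XOR v) * w = (u*w) XOR (v*w).
So we split each operand into its bit components and XOR the pairwise Nim products.
7 = 1 + 2 + 4 (as XOR of powers of 2).
4 = 4 (as XOR of powers of 2).
Using the standard Nim-product table on single bits:
  2*2 = 3,   2*4 = 8,   2*8 = 12,
  4*4 = 6,   4*8 = 11,  8*8 = 13,
and  1*x = x (identity), k*l = l*k (commutative).
Pairwise Nim products:
  1 * 4 = 4
  2 * 4 = 8
  4 * 4 = 6
XOR them: 4 XOR 8 XOR 6 = 10.
Result: 7 * 4 = 10 (in Nim).

10


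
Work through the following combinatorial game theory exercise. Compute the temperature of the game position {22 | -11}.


The game is {22 | -11}, a switch {a | b} with numbers a > b.
Cooling {a | b} by t gives {a - t | b + t}, which stops being hot when a - t = b + t, i.e. at t = (a - b)/2. So the temperature of a switch is (a - b)/2.
Temperature = (Left option - Right option) / 2
= (22 - (-11)) / 2
= 33 / 2
= 33/2

33/2


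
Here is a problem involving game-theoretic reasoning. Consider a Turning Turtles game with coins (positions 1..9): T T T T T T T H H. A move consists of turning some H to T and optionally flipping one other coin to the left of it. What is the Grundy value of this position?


Coins: T T T T T T T H H
Key fact: a single head at position k behaves exactly like a Nim heap of size k (turning it to T and optionally flipping a coin at j < k corresponds to moving the heap from k to j, or to 0), and heads combine as a disjunctive sum (two heads at the same place would cancel, matching j XOR j = 0). So the Nim-value is the XOR of the 1-indexed positions of the heads.
Face-up positions (1-indexed): [8, 9]
XOR 0 with 8: 0 XOR 8 = 8
XOR 8 with 9: 8 XOR 9 = 1
Nim-value = 1

1


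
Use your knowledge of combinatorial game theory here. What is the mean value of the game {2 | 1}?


Game = {2 | 1}, a switch {a | b} with numbers a > b.
Its thermograph has left wall a - t and right wall b + t, which meet at t = (a - b)/2, where both equal (a + b)/2. So the mast (mean value) is at (a + b)/2.
Mean = (2 + (1))/2 = 3/2 = 3/2

3/2


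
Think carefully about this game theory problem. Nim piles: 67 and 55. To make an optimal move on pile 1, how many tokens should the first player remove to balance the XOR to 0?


Piles: 67 and 55
Current XOR: 67 XOR 55 = 116 (non-zero, so this is an N-position).
To make the XOR zero, we need to find a move that balances the piles.
For pile 1 (size 67): target = 67 XOR 116 = 55
We reduce pile 1 from 67 to 55.
Tokens removed: 67 - 55 = 12
Verification: 55 XOR 55 = 0

12


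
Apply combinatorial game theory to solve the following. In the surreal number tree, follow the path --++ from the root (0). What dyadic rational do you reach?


Sign expansion: --++
Rule: track bounds (lo, hi), initially (-inf, +inf). On '+', the current value becomes lo and we move to the simplest number in (value, hi): value + 1 if hi = +inf, otherwise the midpoint (value + hi)/2. On '-', the current value becomes hi and we move to value - 1 if lo = -inf, otherwise the midpoint (lo + value)/2.
Start at 0.
Step 1: sign = -, move left. Bounds: (-inf, 0). Value = -1
Step 2: sign = -, move left. Bounds: (-inf, -1). Value = -2
Step 3: sign = +, move right. Bounds: (-2, -1). Value = -3/2
Step 4: sign = +, move right. Bounds: (-3/2, -1). Value = -5/4
The surreal number with sign expansion --++ is -5/4.

-5/4


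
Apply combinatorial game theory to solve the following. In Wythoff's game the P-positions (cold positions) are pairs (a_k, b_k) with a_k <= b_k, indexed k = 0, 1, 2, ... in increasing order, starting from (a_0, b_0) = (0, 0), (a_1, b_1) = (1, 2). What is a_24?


By Wythoff's theorem, a_k = floor(k * phi) and b_k = floor(k * phi^2) = a_k + k, where phi = (1 + sqrt(5))/2 is the golden ratio.
phi = (1 + sqrt(5))/2 = 1.618034
k = 24
k * phi = 24 * 1.618034 = 38.832816
a_24 = floor(k * phi) = 38

38


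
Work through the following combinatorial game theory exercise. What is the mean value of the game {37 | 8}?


Game = {37 | 8}, a switch {a | b} with numbers a > b.
Its thermograph has left wall a - t and right wall b + t, which meet at t = (a - b)/2, where both equal (a + b)/2. So the mast (mean value) is at (a + b)/2.
Mean = (37 + (8))/2 = 45/2 = 45/2

45/2


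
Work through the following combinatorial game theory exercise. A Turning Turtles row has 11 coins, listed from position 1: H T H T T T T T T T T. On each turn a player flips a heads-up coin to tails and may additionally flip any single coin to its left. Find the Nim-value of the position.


Coins: H T H T T T T T T T T
Key fact: a single head at position k behaves exactly like a Nim heap of size k (turning it to T and optionally flipping a coin at j < k corresponds to moving the heap from k to j, or to 0), and heads combine as a disjunctive sum (two heads at the same place would cancel, matching j XOR j = 0). So the Nim-value is the XOR of the 1-indexed positions of the heads.
Face-up positions (1-indexed): [1, 3]
XOR 0 with 1: 0 XOR 1 = 1
XOR 1 with 3: 1 XOR 3 = 2
Nim-value = 2

2


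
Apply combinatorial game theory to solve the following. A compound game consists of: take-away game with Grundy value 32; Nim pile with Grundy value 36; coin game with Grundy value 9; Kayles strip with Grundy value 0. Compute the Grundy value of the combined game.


By the Sprague-Grundy theorem, the Grundy value of a sum of games is the XOR of individual Grundy values.
take-away game: Grundy value = 32. Running XOR: 0 XOR 32 = 32
Nim pile: Grundy value = 36. Running XOR: 32 XOR 36 = 4
coin game: Grundy value = 9. Running XOR: 4 XOR 9 = 13
Kayles strip: Grundy value = 0. Running XOR: 13 XOR 0 = 13
The combined Grundy value is 13.

13


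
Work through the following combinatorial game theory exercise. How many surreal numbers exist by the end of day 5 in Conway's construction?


Day 0: {|} = 0 is born. Count = 1.
Day n: the number of surreal numbers born by day n is 2^(n+1) - 1.
By day 0: 2^1 - 1 = 1
By day 1: 2^2 - 1 = 3
By day 2: 2^3 - 1 = 7
By day 3: 2^4 - 1 = 15
By day 4: 2^5 - 1 = 31
By day 5: 2^6 - 1 = 63
By day 5: 63 surreal numbers.

63


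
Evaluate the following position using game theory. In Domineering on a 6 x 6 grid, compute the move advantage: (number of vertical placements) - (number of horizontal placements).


Board is 6 x 6 (rows x cols).
Left (vertical) placements: (rows-1) * cols = 5 * 6 = 30
Right (horizontal) placements: rows * (cols-1) = 6 * 5 = 30
Advantage = Left - Right = 30 - 30 = 0

0


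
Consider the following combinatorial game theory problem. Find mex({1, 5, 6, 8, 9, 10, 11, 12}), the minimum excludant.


Set = {1, 5, 6, 8, 9, 10, 11, 12}
0 is NOT in the set. This is the mex.
mex = 0

0


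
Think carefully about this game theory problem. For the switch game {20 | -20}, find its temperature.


The game is {20 | -20}, a switch {a | b} with numbers a > b.
Cooling {a | b} by t gives {a - t | b + t}, which stops being hot when a - t = b + t, i.e. at t = (a - b)/2. So the temperature of a switch is (a - b)/2.
Temperature = (Left option - Right option) / 2
= (20 - (-20)) / 2
= 40 / 2
= 20

20


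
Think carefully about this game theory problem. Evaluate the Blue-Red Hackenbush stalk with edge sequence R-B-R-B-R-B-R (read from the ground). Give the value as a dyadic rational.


Edges (from ground): R-B-R-B-R-B-R
By Berlekamp's sign-expansion rule, a Blue-Red Hackenbush stalk has the value of the surreal number whose sign sequence is the edge sequence with B -> + and R -> -.
Sign sequence: -+-+-+-
Trace the sign expansion in the surreal number tree, starting from 0:
Edge 1: R (sign -) -> bounds (-inf, 0), value = -1
Edge 2: B (sign +) -> bounds (-1, 0), value = -1/2
Edge 3: R (sign -) -> bounds (-1, -1/2), value = -3/4
Edge 4: B (sign +) -> bounds (-3/4, -1/2), value = -5/8
Edge 5: R (sign -) -> bounds (-3/4, -5/8), value = -11/16
Edge 6: B (sign +) -> bounds (-11/16, -5/8), value = -21/32
Edge 7: R (sign -) -> bounds (-11/16, -21/32), value = -43/64
Game value = -43/64

-43/64


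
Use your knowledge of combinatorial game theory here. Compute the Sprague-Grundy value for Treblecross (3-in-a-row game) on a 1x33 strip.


Treblecross: place X on empty cells; 3-in-a-row wins.
Playing within two cells of an existing X lets the opponent win at once, so sensible play treats the cells i-2..i+2 around each X as dead. The player left with no safe cell loses, so this is a normal-play take-away game on strips of safe cells.
Placing X at cell i (0-indexed) of a strip of k safe cells leaves independent strips of sizes max(0, i-2) and max(0, k-i-3). Hence G(k) = mex{ G(max(0,i-2)) XOR G(max(0,k-i-3)) : 0 <= i < k }, with G(0) = 0.
G(1): splits (0,0):0^0=0 -> mex({0}) = 1
G(2): splits (0,0):0^0=0 -> mex({0}) = 1
G(3): splits (0,0):0^0=0 -> mex({0}) = 1
G(4): splits (0,1):0^1=1 (0,0):0^0=0 -> mex({0, 1}) = 2
G(5): splits (0,2):0^1=1 (0,1):0^1=1 (0,0):0^0=0 -> mex({0, 1}) = 2
G(6) = mex({1}) = 0
G(7) = mex({0, 1, 2}) = 3
G(8) = mex({0, 1, 2}) = 3
G(9) = mex({0, 2}) = 1
G(10) = mex({0, 2, 3}) = 1
G(11) = mex({0, 3}) = 1
G(12) = mex({1, 3}) = 0
G(13) = mex({0, 1, 2, 3}) = 4
G(14) = mex({0, 1, 2}) = 3
G(15) = mex({0, 1, 2}) = 3
G(16) = mex({0, 1, 2, 4}) = 3
G(17) = mex({0, 1, 3, 4}) = 2
G(18) = mex({0, 1, 3, 4}) = 2
G(19) = mex({0, 1, 3, 5}) = 2
G(20) = mex({0, 1, 2, 3, 5}) = 4
G(21) = mex({0, 1, 2, 3, 5}) = 4
G(22) = mex({1, 2, 6}) = 0
G(23) = mex({0, 1, 2, 3, 4, 6}) = 5
G(24) = mex({0, 1, 2, 3, 4}) = 5
G(25) = mex({0, 1, 3, 4, 7}) = 2
G(26) = mex({0, 1, 3, 4, 5, 7}) = 2
G(27) = mex({0, 1, 3, 5}) = 2
G(28) = mex({0, 1, 2, 5}) = 3
G(29) = mex({0, 1, 2, 4, 5, 6}) = 3
G(30) = mex({1, 2, 4, 6}) = 0
G(31) = mex({0, 1, 2, 3, 4, 6}) = 5
G(32) = mex({1, 2, 3, 4, 7}) = 0
G(33) = mex({0, 3, 7}) = 1
Therefore G(33) = 1.

1


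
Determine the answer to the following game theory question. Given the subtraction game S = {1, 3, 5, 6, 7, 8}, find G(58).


The subtraction set is S = {1, 3, 5, 6, 7, 8}.
G(k) = mex{ G(k - s) : s in S, s <= k }. We compute iteratively: G(0) = 0.
G(1) = mex({0}) = 1
G(2) = mex({1}) = 0
G(3) = mex({0}) = 1
G(4) = mex({1}) = 0
G(5) = mex({0}) = 1
G(6) = mex({0, 1}) = 2
G(7) = mex({0, 1, 2}) = 3
G(8) = mex({0, 1, 3}) = 2
G(9) = mex({0, 1, 2}) = 3
G(10) = mex({0, 1, 3}) = 2
G(11) = mex({0, 1, 2}) = 3
G(12) = mex({0, 1, 2, 3}) = 4
G(13) = mex({1, 2, 3, 4}) = 0
G(14) = mex({0, 2, 3}) = 1
G(15) = mex({1, 2, 3, 4}) = 0
G(16) = mex({0, 2, 3}) = 1
G(17) = mex({1, 2, 3, 4}) = 0
G(18) = mex({0, 2, 3, 4}) = 1
G(19) = mex({0, 1, 3, 4}) = 2
G(20) = mex({0, 1, 2, 4}) = 3
Observe that G(13)..G(20) = 0, 1, 0, 1, 0, 1, 2, 3 repeats G(0)..G(7) = 0, 1, 0, 1, 0, 1, 2, 3.
For k >= max(S) = 8, G(k) is determined by the previous 8 values G(k-8)..G(k-1); a window of 8 consecutive values has recurred shifted by 13, so by induction G(k + 13) = G(k) for all k >= 0: the sequence is periodic from the start with period 13.
One period: G(0..12) = 0, 1, 0, 1, 0, 1, 2, 3, 2, 3, 2, 3, 4.
58 mod 13 = 6, so G(58) = G(6) = 2.

2


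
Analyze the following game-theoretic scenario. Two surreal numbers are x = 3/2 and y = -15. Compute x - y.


x = 3/2, y = -15
Converting to common denominator: 2
x = 3/2, y = -30/2
x - y = 3/2 - -15 = 33/2

33/2


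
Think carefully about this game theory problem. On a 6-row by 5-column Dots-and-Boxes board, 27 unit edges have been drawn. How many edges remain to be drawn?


Grid: 6 x 5 boxes, i.e. 7 rows and 6 columns of dots.
Horizontal edges: (rows + 1) * cols = 7 * 5 = 35
Vertical edges: rows * (cols + 1) = 6 * 6 = 36
Total edges: 35 + 36 = 71
Edges drawn: 27
Remaining: 71 - 27 = 44

44


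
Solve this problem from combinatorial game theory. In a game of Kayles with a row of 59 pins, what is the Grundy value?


Kayles: a move removes 1 or 2 adjacent pins from a contiguous row.
Removing pins from a row of k leaves two independent rows (a, b) with a + b = k - 1 (one pin) or a + b = k - 2 (two pins); an end removal gives a = 0.
By Sprague-Grundy, G(k) = mex{ G(a) XOR G(b) } over all these splits. G(0) = 0.
G(1): splits (0,0):0^0=0 -> mex({0}) = 1
G(2): splits (0,1):0^1=1 (0,0):0^0=0 -> mex({0, 1}) = 2
G(3): splits (0,2):0^2=2 (1,1):1^1=0 (0,1):0^1=1 -> mex({0, 1, 2}) = 3
G(4): splits (0,3):0^3=3 (1,2):1^2=3 (0,2):0^2=2 (1,1):1^1=0 -> mex({0, 2, 3}) = 1
G(5): splits (0,4):0^1=1 (1,3):1^3=2 (2,2):2^2=0 (0,3):0^3=3 (1,2):1^2=3 -> mex({0, 1, 2, 3}) = 4
G(6) = mex({0, 1, 2, 4}) = 3
G(7) = mex({0, 1, 3, 4, 5}) = 2
G(8) = mex({0, 2, 3, 5, 6}) = 1
G(9) = mex({0, 1, 2, 3, 6, 7}) = 4
G(10) = mex({0, 1, 3, 4, 5, 7}) = 2
G(11) = mex({0, 1, 2, 3, 4, 5}) = 6
G(12) = mex({0, 1, 2, 3, 5, 6, 7}) = 4
G(13) = mex({0, 2, 3, 4, 6, 7}) = 1
G(14) = mex({0, 1, 4, 5, 6, 7}) = 2
G(15) = mex({0, 1, 2, 3, 4, 5, 6}) = 7
G(16) = mex({0, 2, 3, 5, 6, 7}) = 1
G(17) = mex({0, 1, 2, 3, 5, 6, 7}) = 4
G(18) = mex({0, 1, 2, 4, 5, 6}) = 3
G(19) = mex({0, 1, 3, 4, 5, 7}) = 2
G(20) = mex({0, 2, 3, 4, 5, 6, 7}) = 1
G(21) = mex({0, 1, 2, 3, 5, 6, 7}) = 4
G(22) = mex({0, 1, 2, 3, 4, 5, 7}) = 6
G(23) = mex({0, 1, 2, 3, 4, 5, 6}) = 7
G(24) = mex({0, 1, 2, 3, 5, 6, 7}) = 4
G(25) = mex({0, 2, 3, 4, 6, 7}) = 1
G(26) = mex({0, 1, 3, 4, 5, 6, 7}) = 2
G(27) = mex({0, 1, 2, 3, 4, 5, 6, 7}) = 8
G(28) = mex({0, 1, 2, 3, 4, 6, 7, 8}) = 5
G(29) = mex({0, 1, 2, 3, 5, 6, 7, 8, 9}) = 4
G(30) = mex({0, 1, 2, 3, 4, 5, 6, 9, 10}) = 7
G(31) = mex({0, 1, 3, 4, 5, 7, 10, 11}) = 2
G(32) = mex({0, 2, 3, 4, 5, 6, 7, 9, 11}) = 1
G(33) = mex({0, 1, 2, 3, 4, 5, 6, 7, 9, 12}) = 8
G(34) = mex({0, 1, 2, 3, 4, 5, 7, 8, 11, 12}) = 6
G(35) = mex({0, 1, 2, 3, 4, 5, 6, 8, 9, 10, 11}) = 7
G(36) = mex({0, 1, 2, 3, 5, 6, 7, 9, 10}) = 4
G(37) = mex({0, 2, 3, 4, 6, 7, 9, 10, 11, 12}) = 1
G(38) = mex({0, 1, 3, 4, 5, 6, 7, 9, 10, 11, 12}) = 2
G(39) = mex({0, 1, 2, 4, 5, 6, 7, 9, 10, 12, 14}) = 3
G(40) = mex({0, 2, 3, 4, 6, 7, 11, 12, 14}) = 1
G(41) = mex({0, 1, 2, 3, 5, 6, 7, 9, 10, 11, 12}) = 4
G(42) = mex({0, 1, 2, 3, 4, 5, 6, 9, 10}) = 7
G(43) = mex({0, 1, 3, 4, 5, 7, 9, 10, 12, 15}) = 2
G(44) = mex({0, 2, 3, 4, 5, 6, 7, 9, 10, 12, 15}) = 1
G(45) = mex({0, 1, 2, 3, 4, 5, 6, 7, 9, 10, 12, 14}) = 8
G(46) = mex({0, 1, 3, 4, 5, 7, 8, 11, 12, 14}) = 2
G(47) = mex({0, 1, 2, 3, 4, 5, 6, 8, 9, 10, 11, 12}) = 7
G(48) = mex({0, 1, 2, 3, 5, 6, 7, 9, 10}) = 4
G(49) = mex({0, 2, 3, 4, 6, 7, 9, 10, 11, 12, 15}) = 1
G(50) = mex({0, 1, 4, 5, 6, 7, 9, 11, 12, 14, 15}) = 2
G(51) = mex({0, 1, 2, 3, 4, 5, 6, 7, 9, 12, 14, 15}) = 8
G(52) = mex({0, 2, 3, 4, 5, 6, 7, 8, 11, 12, 15}) = 1
G(53) = mex({0, 1, 2, 3, 5, 6, 7, 8, 9, 10, 11, 12}) = 4
G(54) = mex({0, 1, 2, 3, 4, 5, 6, 9, 10}) = 7
G(55) = mex({0, 1, 3, 4, 5, 7, 9, 10, 11, 12}) = 2
G(56) = mex({0, 2, 3, 4, 5, 6, 7, 9, 10, 11, 12, 13, 14}) = 1
G(57) = mex({0, 1, 2, 3, 5, 6, 7, 9, 10, 12, 13, 14, 15}) = 4
G(58) = mex({0, 1, 3, 4, 5, 7, 11, 12, 14, 15}) = 2
G(59) = mex({0, 1, 2, 3, 4, 5, 6, 9, 10, 11, 12, 15}) = 7
Therefore G(59) = 7.

7


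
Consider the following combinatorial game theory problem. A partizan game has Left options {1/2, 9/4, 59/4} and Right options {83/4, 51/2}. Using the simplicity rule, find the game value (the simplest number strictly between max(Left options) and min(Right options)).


Left options: {1/2, 9/4, 59/4}, max = 59/4
Right options: {83/4, 51/2}, min = 83/4
All options are numbers and max(Left) < min(Right), so by the simplicity theorem the value is the simplest (earliest-born) number strictly between 59/4 and 83/4.
Integers 15 through 20 all lie strictly between 59/4 and 83/4.
Among integers, the simplest (lowest birthday = smallest |n|; 0 is born on day 0, +-n on day n) is 15.
No non-integer in the interval can be simpler: if x is a non-integer in the interval, then floor(x) or ceil(x) also lies in the interval (the interval contains an integer), and both are proper prefixes of x's sign expansion, i.e. born earlier. So the game value is 15.
Game value = 15

15


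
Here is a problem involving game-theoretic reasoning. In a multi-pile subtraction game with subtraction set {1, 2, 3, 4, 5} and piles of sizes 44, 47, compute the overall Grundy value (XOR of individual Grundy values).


Subtraction set: {1, 2, 3, 4, 5}
For this subtraction set, G(n) = n mod 6 (period = max + 1 = 6).
Pile 1 (size 44): G(44) = 44 mod 6 = 2
Pile 2 (size 47): G(47) = 47 mod 6 = 5
Total Grundy value = XOR of all: 2 XOR 5 = 7

7


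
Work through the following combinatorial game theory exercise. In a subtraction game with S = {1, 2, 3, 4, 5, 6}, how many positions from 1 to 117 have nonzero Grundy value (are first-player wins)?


Subtraction set S = {1, 2, 3, 4, 5, 6}, so G(n) = n mod 7.
G(n) = 0 when n is a multiple of 7.
Multiples of 7 in [1, 117]: 16
N-positions (nonzero Grundy) = 117 - 16 = 101

101


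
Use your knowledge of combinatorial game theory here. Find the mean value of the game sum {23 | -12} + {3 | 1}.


G1 = {23 | -12}, G2 = {3 | 1}
Each is a switch {a | b} with numbers a > b; its mean value is (a + b)/2, and mean value is additive over game sums: m(G1 + G2) = m(G1) + m(G2).
Mean of G1 = (23 + (-12))/2 = 11/2 = 11/2
Mean of G2 = (3 + (1))/2 = 4/2 = 2
Mean of G1 + G2 = 11/2 + 2 = 15/2

15/2


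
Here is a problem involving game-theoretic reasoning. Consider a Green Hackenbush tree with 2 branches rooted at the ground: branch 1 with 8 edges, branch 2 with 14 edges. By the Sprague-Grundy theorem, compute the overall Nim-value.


The tree has 2 branches from the ground vertex.
In Green Hackenbush, the Nim-value of a simple path of length k is k.
Branch 1: length 8, Nim-value = 8
Branch 2: length 14, Nim-value = 14
Total Nim-value = XOR of all branch values:
0 XOR 8 = 8
8 XOR 14 = 6
Nim-value of the tree = 6

6


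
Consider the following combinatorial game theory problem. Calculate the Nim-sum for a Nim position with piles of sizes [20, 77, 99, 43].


We need the XOR (exclusive or) of all pile sizes.
After XOR-ing pile 1 (size 20): 0 XOR 20 = 20
After XOR-ing pile 2 (size 77): 20 XOR 77 = 89
After XOR-ing pile 3 (size 99): 89 XOR 99 = 58
After XOR-ing pile 4 (size 43): 58 XOR 43 = 17
The Nim-value of this position is 17.

17


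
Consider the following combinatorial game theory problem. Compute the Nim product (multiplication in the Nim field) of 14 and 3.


Nim multiplication is bilinear over XOR: (u XOR v) * w = (u*w) XOR (v*w).
So we split each operand into its bit components and XOR the pairwise Nim products.
14 = 2 + 4 + 8 (as XOR of powers of 2).
3 = 1 + 2 (as XOR of powers of 2).
Using the standard Nim-product table on single bits:
  2*2 = 3,   2*4 = 8,   2*8 = 12,
  4*4 = 6,   4*8 = 11,  8*8 = 13,
and  1*x = x (identity), k*l = l*k (commutative).
Pairwise Nim products:
  2 * 1 = 2
  2 * 2 = 3
  4 * 1 = 4
  4 * 2 = 8
  8 * 1 = 8
  8 * 2 = 12
XOR them: 2 XOR 3 XOR 4 XOR 8 XOR 8 XOR 12 = 9.
Result: 14 * 3 = 9 (in Nim).

9


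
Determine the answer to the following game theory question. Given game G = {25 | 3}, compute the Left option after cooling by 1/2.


Original game: {25 | 3} (a switch {a | b} with a > b).
Cooling by t (for t below the temperature (a - b)/2 = 11) taxes each move by t: {a | b} cooled by t is {a - t | b + t}.
Cooling amount: t = 1/2
Cooled Left option: 25 - 1/2 = 49/2
Cooled Right option: 3 + 1/2 = 7/2
Cooled game: {49/2 | 7/2}
Left option = 49/2

49/2


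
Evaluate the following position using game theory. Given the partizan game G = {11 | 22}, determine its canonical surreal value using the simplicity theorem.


Left options: {11}, max = 11
Right options: {22}, min = 22
All options are numbers and max(Left) < min(Right), so by the simplicity theorem the value is the simplest (earliest-born) number strictly between 11 and 22.
Integers 12 through 21 all lie strictly between 11 and 22.
Among integers, the simplest (lowest birthday = smallest |n|; 0 is born on day 0, +-n on day n) is 12.
No non-integer in the interval can be simpler: if x is a non-integer in the interval, then floor(x) or ceil(x) also lies in the interval (the interval contains an integer), and both are proper prefixes of x's sign expansion, i.e. born earlier. So the game value is 12.
Game value = 12

12


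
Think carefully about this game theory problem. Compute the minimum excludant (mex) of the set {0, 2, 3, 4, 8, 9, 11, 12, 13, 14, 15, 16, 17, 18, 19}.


Set = {0, 2, 3, 4, 8, 9, 11, 12, 13, 14, 15, 16, 17, 18, 19}
0 is in the set.
1 is NOT in the set. This is the mex.
mex = 1

1


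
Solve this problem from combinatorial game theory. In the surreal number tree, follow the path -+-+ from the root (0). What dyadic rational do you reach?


Sign expansion: -+-+
Rule: track bounds (lo, hi), initially (-inf, +inf). On '+', the current value becomes lo and we move to the simplest number in (value, hi): value + 1 if hi = +inf, otherwise the midpoint (value + hi)/2. On '-', the current value becomes hi and we move to value - 1 if lo = -inf, otherwise the midpoint (lo + value)/2.
Start at 0.
Step 1: sign = -, move left. Bounds: (-inf, 0). Value = -1
Step 2: sign = +, move right. Bounds: (-1, 0). Value = -1/2
Step 3: sign = -, move left. Bounds: (-1, -1/2). Value = -3/4
Step 4: sign = +, move right. Bounds: (-3/4, -1/2). Value = -5/8
The surreal number with sign expansion -+-+ is -5/8.

-5/8


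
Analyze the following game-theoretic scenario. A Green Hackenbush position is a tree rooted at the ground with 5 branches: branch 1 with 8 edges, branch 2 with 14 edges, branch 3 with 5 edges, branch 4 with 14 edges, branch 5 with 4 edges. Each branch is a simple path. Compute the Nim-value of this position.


The tree has 5 branches from the ground vertex.
In Green Hackenbush, the Nim-value of a simple path of length k is k.
Branch 1: length 8, Nim-value = 8
Branch 2: length 14, Nim-value = 14
Branch 3: length 5, Nim-value = 5
Branch 4: length 14, Nim-value = 14
Branch 5: length 4, Nim-value = 4
Total Nim-value = XOR of all branch values:
0 XOR 8 = 8
8 XOR 14 = 6
6 XOR 5 = 3
3 XOR 14 = 13
13 XOR 4 = 9
Nim-value of the tree = 9

9


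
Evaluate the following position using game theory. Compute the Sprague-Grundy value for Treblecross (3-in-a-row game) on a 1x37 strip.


Treblecross: place X on empty cells; 3-in-a-row wins.
Playing within two cells of an existing X lets the opponent win at once, so sensible play treats the cells i-2..i+2 around each X as dead. The player left with no safe cell loses, so this is a normal-play take-away game on strips of safe cells.
Placing X at cell i (0-indexed) of a strip of k safe cells leaves independent strips of sizes max(0, i-2) and max(0, k-i-3). Hence G(k) = mex{ G(max(0,i-2)) XOR G(max(0,k-i-3)) : 0 <= i < k }, with G(0) = 0.
G(1): splits (0,0):0^0=0 -> mex({0}) = 1
G(2): splits (0,0):0^0=0 -> mex({0}) = 1
G(3): splits (0,0):0^0=0 -> mex({0}) = 1
G(4): splits (0,1):0^1=1 (0,0):0^0=0 -> mex({0, 1}) = 2
G(5): splits (0,2):0^1=1 (0,1):0^1=1 (0,0):0^0=0 -> mex({0, 1}) = 2
G(6) = mex({1}) = 0
G(7) = mex({0, 1, 2}) = 3
G(8) = mex({0, 1, 2}) = 3
G(9) = mex({0, 2}) = 1
G(10) = mex({0, 2, 3}) = 1
G(11) = mex({0, 3}) = 1
G(12) = mex({1, 3}) = 0
G(13) = mex({0, 1, 2, 3}) = 4
G(14) = mex({0, 1, 2}) = 3
G(15) = mex({0, 1, 2}) = 3
G(16) = mex({0, 1, 2, 4}) = 3
G(17) = mex({0, 1, 3, 4}) = 2
G(18) = mex({0, 1, 3, 4}) = 2
G(19) = mex({0, 1, 3, 5}) = 2
G(20) = mex({0, 1, 2, 3, 5}) = 4
G(21) = mex({0, 1, 2, 3, 5}) = 4
G(22) = mex({1, 2, 6}) = 0
G(23) = mex({0, 1, 2, 3, 4, 6}) = 5
G(24) = mex({0, 1, 2, 3, 4}) = 5
G(25) = mex({0, 1, 3, 4, 7}) = 2
G(26) = mex({0, 1, 3, 4, 5, 7}) = 2
G(27) = mex({0, 1, 3, 5}) = 2
G(28) = mex({0, 1, 2, 5}) = 3
G(29) = mex({0, 1, 2, 4, 5, 6}) = 3
G(30) = mex({1, 2, 4, 6}) = 0
G(31) = mex({0, 1, 2, 3, 4, 6}) = 5
G(32) = mex({1, 2, 3, 4, 7}) = 0
G(33) = mex({0, 3, 7}) = 1
G(34) = mex({0, 2, 3, 5, 7}) = 1
G(35) = mex({0, 2, 3, 5, 6}) = 1
G(36) = mex({0, 1, 2, 5, 6}) = 3
G(37) = mex({0, 1, 2, 4, 5, 6}) = 3
Therefore G(37) = 3.

3


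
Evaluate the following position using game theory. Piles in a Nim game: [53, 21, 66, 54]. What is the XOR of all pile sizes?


We need the XOR (exclusive or) of all pile sizes.
After XOR-ing pile 1 (size 53): 0 XOR 53 = 53
After XOR-ing pile 2 (size 21): 53 XOR 21 = 32
After XOR-ing pile 3 (size 66): 32 XOR 66 = 98
After XOR-ing pile 4 (size 54): 98 XOR 54 = 84
The Nim-value of this position is 84.

84


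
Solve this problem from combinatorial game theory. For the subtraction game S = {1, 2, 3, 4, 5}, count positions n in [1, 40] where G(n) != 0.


Subtraction set S = {1, 2, 3, 4, 5}, so G(n) = n mod 6.
G(n) = 0 when n is a multiple of 6.
Multiples of 6 in [1, 40]: 6
N-positions (nonzero Grundy) = 40 - 6 = 34

34


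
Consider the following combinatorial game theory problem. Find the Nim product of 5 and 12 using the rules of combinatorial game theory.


Nim multiplication is bilinear over XOR: (u XOR v) * w = (u*w) XOR (v*w).
So we split each operand into its bit components and XOR the pairwise Nim products.
5 = 1 + 4 (as XOR of powers of 2).
12 = 4 + 8 (as XOR of powers of 2).
Using the standard Nim-product table on single bits:
  2*2 = 3,   2*4 = 8,   2*8 = 12,
  4*4 = 6,   4*8 = 11,  8*8 = 13,
and  1*x = x (identity), k*l = l*k (commutative).
Pairwise Nim products:
  1 * 4 = 4
  1 * 8 = 8
  4 * 4 = 6
  4 * 8 = 11
XOR them: 4 XOR 8 XOR 6 XOR 11 = 1.
Result: 5 * 12 = 1 (in Nim).

1


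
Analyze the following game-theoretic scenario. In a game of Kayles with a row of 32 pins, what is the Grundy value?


Kayles: a move removes 1 or 2 adjacent pins from a contiguous row.
Removing pins from a row of k leaves two independent rows (a, b) with a + b = k - 1 (one pin) or a + b = k - 2 (two pins); an end removal gives a = 0.
By Sprague-Grundy, G(k) = mex{ G(a) XOR G(b) } over all these splits. G(0) = 0.
G(1): splits (0,0):0^0=0 -> mex({0}) = 1
G(2): splits (0,1):0^1=1 (0,0):0^0=0 -> mex({0, 1}) = 2
G(3): splits (0,2):0^2=2 (1,1):1^1=0 (0,1):0^1=1 -> mex({0, 1, 2}) = 3
G(4): splits (0,3):0^3=3 (1,2):1^2=3 (0,2):0^2=2 (1,1):1^1=0 -> mex({0, 2, 3}) = 1
G(5): splits (0,4):0^1=1 (1,3):1^3=2 (2,2):2^2=0 (0,3):0^3=3 (1,2):1^2=3 -> mex({0, 1, 2, 3}) = 4
G(6) = mex({0, 1, 2, 4}) = 3
G(7) = mex({0, 1, 3, 4, 5}) = 2
G(8) = mex({0, 2, 3, 5, 6}) = 1
G(9) = mex({0, 1, 2, 3, 6, 7}) = 4
G(10) = mex({0, 1, 3, 4, 5, 7}) = 2
G(11) = mex({0, 1, 2, 3, 4, 5}) = 6
G(12) = mex({0, 1, 2, 3, 5, 6, 7}) = 4
G(13) = mex({0, 2, 3, 4, 6, 7}) = 1
G(14) = mex({0, 1, 4, 5, 6, 7}) = 2
G(15) = mex({0, 1, 2, 3, 4, 5, 6}) = 7
G(16) = mex({0, 2, 3, 5, 6, 7}) = 1
G(17) = mex({0, 1, 2, 3, 5, 6, 7}) = 4
G(18) = mex({0, 1, 2, 4, 5, 6}) = 3
G(19) = mex({0, 1, 3, 4, 5, 7}) = 2
G(20) = mex({0, 2, 3, 4, 5, 6, 7}) = 1
G(21) = mex({0, 1, 2, 3, 5, 6, 7}) = 4
G(22) = mex({0, 1, 2, 3, 4, 5, 7}) = 6
G(23) = mex({0, 1, 2, 3, 4, 5, 6}) = 7
G(24) = mex({0, 1, 2, 3, 5, 6, 7}) = 4
G(25) = mex({0, 2, 3, 4, 6, 7}) = 1
G(26) = mex({0, 1, 3, 4, 5, 6, 7}) = 2
G(27) = mex({0, 1, 2, 3, 4, 5, 6, 7}) = 8
G(28) = mex({0, 1, 2, 3, 4, 6, 7, 8}) = 5
G(29) = mex({0, 1, 2, 3, 5, 6, 7, 8, 9}) = 4
G(30) = mex({0, 1, 2, 3, 4, 5, 6, 9, 10}) = 7
G(31) = mex({0, 1, 3, 4, 5, 7, 10, 11}) = 2
G(32) = mex({0, 2, 3, 4, 5, 6, 7, 9, 11}) = 1
Therefore G(32) = 1.

1


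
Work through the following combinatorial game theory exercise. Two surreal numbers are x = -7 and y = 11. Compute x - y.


x = -7, y = 11
x - y = -7 - 11 = -18

-18


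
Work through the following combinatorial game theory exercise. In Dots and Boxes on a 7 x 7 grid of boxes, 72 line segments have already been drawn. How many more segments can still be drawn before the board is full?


Grid: 7 x 7 boxes, i.e. 8 rows and 8 columns of dots.
Horizontal edges: (rows + 1) * cols = 8 * 7 = 56
Vertical edges: rows * (cols + 1) = 7 * 8 = 56
Total edges: 56 + 56 = 112
Edges drawn: 72
Remaining: 112 - 72 = 40

40


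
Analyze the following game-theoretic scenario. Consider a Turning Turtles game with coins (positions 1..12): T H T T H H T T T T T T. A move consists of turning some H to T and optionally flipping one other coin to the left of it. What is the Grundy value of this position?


Coins: T H T T H H T T T T T T
Key fact: a single head at position k behaves exactly like a Nim heap of size k (turning it to T and optionally flipping a coin at j < k corresponds to moving the heap from k to j, or to 0), and heads combine as a disjunctive sum (two heads at the same place would cancel, matching j XOR j = 0). So the Nim-value is the XOR of the 1-indexed positions of the heads.
Face-up positions (1-indexed): [2, 5, 6]
XOR 0 with 2: 0 XOR 2 = 2
XOR 2 with 5: 2 XOR 5 = 7
XOR 7 with 6: 7 XOR 6 = 1
Nim-value = 1

1


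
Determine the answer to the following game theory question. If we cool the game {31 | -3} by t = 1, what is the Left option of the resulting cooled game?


Original game: {31 | -3} (a switch {a | b} with a > b).
Cooling by t (for t below the temperature (a - b)/2 = 17) taxes each move by t: {a | b} cooled by t is {a - t | b + t}.
Cooling amount: t = 1
Cooled Left option: 31 - 1 = 30
Cooled Right option: -3 + 1 = -2
Cooled game: {30 | -2}
Left option = 30

30


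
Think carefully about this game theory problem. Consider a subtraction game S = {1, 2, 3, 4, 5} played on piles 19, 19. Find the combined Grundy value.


Subtraction set: {1, 2, 3, 4, 5}
For this subtraction set, G(n) = n mod 6 (period = max + 1 = 6).
Pile 1 (size 19): G(19) = 19 mod 6 = 1
Pile 2 (size 19): G(19) = 19 mod 6 = 1
Total Grundy value = XOR of all: 1 XOR 1 = 0

0


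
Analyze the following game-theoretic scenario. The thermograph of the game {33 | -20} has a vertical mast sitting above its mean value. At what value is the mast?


Game = {33 | -20}, a switch {a | b} with numbers a > b.
Its thermograph has left wall a - t and right wall b + t, which meet at t = (a - b)/2, where both equal (a + b)/2. So the mast (mean value) is at (a + b)/2.
Mean = (33 + (-20))/2 = 13/2 = 13/2

13/2


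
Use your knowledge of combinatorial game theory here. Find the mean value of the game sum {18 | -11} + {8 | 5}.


G1 = {18 | -11}, G2 = {8 | 5}
Each is a switch {a | b} with numbers a > b; its mean value is (a + b)/2, and mean value is additive over game sums: m(G1 + G2) = m(G1) + m(G2).
Mean of G1 = (18 + (-11))/2 = 7/2 = 7/2
Mean of G2 = (8 + (5))/2 = 13/2 = 13/2
Mean of G1 + G2 = 7/2 + 13/2 = 10

10


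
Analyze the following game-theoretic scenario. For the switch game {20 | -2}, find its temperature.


The game is {20 | -2}, a switch {a | b} with numbers a > b.
Cooling {a | b} by t gives {a - t | b + t}, which stops being hot when a - t = b + t, i.e. at t = (a - b)/2. So the temperature of a switch is (a - b)/2.
Temperature = (Left option - Right option) / 2
= (20 - (-2)) / 2
= 22 / 2
= 11

11


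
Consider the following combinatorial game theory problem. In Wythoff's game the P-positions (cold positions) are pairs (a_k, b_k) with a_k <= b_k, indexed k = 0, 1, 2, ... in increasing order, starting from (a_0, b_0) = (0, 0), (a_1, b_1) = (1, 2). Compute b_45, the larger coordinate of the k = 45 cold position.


By Wythoff's theorem, a_k = floor(k * phi) and b_k = floor(k * phi^2) = a_k + k, where phi = (1 + sqrt(5))/2 is the golden ratio.
phi = (1 + sqrt(5))/2 = 1.618034
phi^2 = phi + 1 = 2.618034
k = 45
k * phi^2 = 45 * 2.618034 = 117.811529
b_45 = floor(k * phi^2) = 117 (check: a_45 + k = 72 + 45 = 117)

117


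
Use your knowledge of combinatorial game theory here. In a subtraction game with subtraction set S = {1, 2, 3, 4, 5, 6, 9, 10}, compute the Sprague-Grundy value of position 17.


The subtraction set is S = {1, 2, 3, 4, 5, 6, 9, 10}.
G(k) = mex{ G(k - s) : s in S, s <= k }. We compute iteratively: G(0) = 0.
G(1) = mex({0}) = 1
G(2) = mex({0, 1}) = 2
G(3) = mex({0, 1, 2}) = 3
G(4) = mex({0, 1, 2, 3}) = 4
G(5) = mex({0, 1, 2, 3, 4}) = 5
G(6) = mex({0, 1, 2, 3, 4, 5}) = 6
G(7) = mex({1, 2, 3, 4, 5, 6}) = 0
G(8) = mex({0, 2, 3, 4, 5, 6}) = 1
G(9) = mex({0, 1, 3, 4, 5, 6}) = 2
G(10) = mex({0, 1, 2, 4, 5, 6}) = 3
G(11) = mex({0, 1, 2, 3, 5, 6}) = 4
G(12) = mex({0, 1, 2, 3, 4, 6}) = 5
G(13) = mex({0, 1, 2, 3, 4, 5}) = 6
G(14) = mex({1, 2, 3, 4, 5, 6}) = 0
G(15) = mex({0, 2, 3, 4, 5, 6}) = 1
G(16) = mex({0, 1, 3, 4, 5, 6}) = 2
Observe that G(7)..G(16) = 0, 1, 2, 3, 4, 5, 6, 0, 1, 2 repeats G(0)..G(9) = 0, 1, 2, 3, 4, 5, 6, 0, 1, 2.
For k >= max(S) = 10, G(k) is determined by the previous 10 values G(k-10)..G(k-1); a window of 10 consecutive values has recurred shifted by 7, so by induction G(k + 7) = G(k) for all k >= 0: the sequence is periodic from the start with period 7.
One period: G(0..6) = 0, 1, 2, 3, 4, 5, 6.
17 mod 7 = 3, so G(17) = G(3) = 3.

3


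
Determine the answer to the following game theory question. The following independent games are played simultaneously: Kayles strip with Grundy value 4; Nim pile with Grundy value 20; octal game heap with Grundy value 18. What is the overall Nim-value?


By the Sprague-Grundy theorem, the Grundy value of a sum of games is the XOR of individual Grundy values.
Kayles strip: Grundy value = 4. Running XOR: 0 XOR 4 = 4
Nim pile: Grundy value = 20. Running XOR: 4 XOR 20 = 16
octal game heap: Grundy value = 18. Running XOR: 16 XOR 18 = 2
The combined Grundy value is 2.

2


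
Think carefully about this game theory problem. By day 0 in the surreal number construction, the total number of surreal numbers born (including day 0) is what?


Day 0: {|} = 0 is born. Count = 1.
Day n: the number of surreal numbers born by day n is 2^(n+1) - 1.
By day 0: 2^1 - 1 = 1
By day 0: 1 surreal numbers.

1


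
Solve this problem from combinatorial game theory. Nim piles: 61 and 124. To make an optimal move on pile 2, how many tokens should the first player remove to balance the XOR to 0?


Piles: 61 and 124
Current XOR: 61 XOR 124 = 65 (non-zero, so this is an N-position).
To make the XOR zero, we need to find a move that balances the piles.
For pile 2 (size 124): target = 124 XOR 65 = 61
We reduce pile 2 from 124 to 61.
Tokens removed: 124 - 61 = 63
Verification: 61 XOR 61 = 0

63


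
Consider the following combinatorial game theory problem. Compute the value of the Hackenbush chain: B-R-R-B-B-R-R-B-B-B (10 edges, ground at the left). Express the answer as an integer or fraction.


Edges (from ground): B-R-R-B-B-R-R-B-B-B
By Berlekamp's sign-expansion rule, a Blue-Red Hackenbush stalk has the value of the surreal number whose sign sequence is the edge sequence with B -> + and R -> -.
Sign sequence: +--++--+++
Trace the sign expansion in the surreal number tree, starting from 0:
Edge 1: B (sign +) -> bounds (0, +inf), value = 1
Edge 2: R (sign -) -> bounds (0, 1), value = 1/2
Edge 3: R (sign -) -> bounds (0, 1/2), value = 1/4
Edge 4: B (sign +) -> bounds (1/4, 1/2), value = 3/8
Edge 5: B (sign +) -> bounds (3/8, 1/2), value = 7/16
Edge 6: R (sign -) -> bounds (3/8, 7/16), value = 13/32
Edge 7: R (sign -) -> bounds (3/8, 13/32), value = 25/64
Edge 8: B (sign +) -> bounds (25/64, 13/32), value = 51/128
Edge 9: B (sign +) -> bounds (51/128, 13/32), value = 103/256
Edge 10: B (sign +) -> bounds (103/256, 13/32), value = 207/512
Game value = 207/512

207/512


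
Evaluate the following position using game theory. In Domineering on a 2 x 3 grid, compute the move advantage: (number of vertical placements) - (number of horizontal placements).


Board is 2 x 3 (rows x cols).
Left (vertical) placements: (rows-1) * cols = 1 * 3 = 3
Right (horizontal) placements: rows * (cols-1) = 2 * 2 = 4
Advantage = Left - Right = 3 - 4 = -1

-1


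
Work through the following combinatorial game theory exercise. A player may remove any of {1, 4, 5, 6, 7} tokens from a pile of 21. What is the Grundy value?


The subtraction set is S = {1, 4, 5, 6, 7}.
G(k) = mex{ G(k - s) : s in S, s <= k }. We compute iteratively: G(0) = 0.
G(1) = mex({0}) = 1
G(2) = mex({1}) = 0
G(3) = mex({0}) = 1
G(4) = mex({0, 1}) = 2
G(5) = mex({0, 1, 2}) = 3
G(6) = mex({0, 1, 3}) = 2
G(7) = mex({0, 1, 2}) = 3
G(8) = mex({0, 1, 2, 3}) = 4
G(9) = mex({0, 1, 2, 3, 4}) = 5
G(10) = mex({1, 2, 3, 5}) = 0
G(11) = mex({0, 2, 3}) = 1
G(12) = mex({1, 2, 3, 4}) = 0
G(13) = mex({0, 2, 3, 4, 5}) = 1
G(14) = mex({0, 1, 3, 4, 5}) = 2
G(15) = mex({0, 1, 2, 4, 5}) = 3
G(16) = mex({0, 1, 3, 5}) = 2
Observe that G(10)..G(16) = 0, 1, 0, 1, 2, 3, 2 repeats G(0)..G(6) = 0, 1, 0, 1, 2, 3, 2.
For k >= max(S) = 7, G(k) is determined by the previous 7 values G(k-7)..G(k-1); a window of 7 consecutive values has recurred shifted by 10, so by induction G(k + 10) = G(k) for all k >= 0: the sequence is periodic from the start with period 10.
One period: G(0..9) = 0, 1, 0, 1, 2, 3, 2, 3, 4, 5.
21 mod 10 = 1, so G(21) = G(1) = 1.

1
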